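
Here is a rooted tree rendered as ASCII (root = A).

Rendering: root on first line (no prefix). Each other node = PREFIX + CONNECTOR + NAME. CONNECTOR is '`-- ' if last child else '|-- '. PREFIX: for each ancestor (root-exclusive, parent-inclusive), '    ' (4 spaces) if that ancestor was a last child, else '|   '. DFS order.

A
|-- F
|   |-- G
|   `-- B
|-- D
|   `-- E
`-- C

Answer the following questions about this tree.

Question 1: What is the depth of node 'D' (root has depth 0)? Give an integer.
Path from root to D: A -> D
Depth = number of edges = 1

Answer: 1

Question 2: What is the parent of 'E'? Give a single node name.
Answer: D

Derivation:
Scan adjacency: E appears as child of D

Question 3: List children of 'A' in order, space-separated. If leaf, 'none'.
Answer: F D C

Derivation:
Node A's children (from adjacency): F, D, C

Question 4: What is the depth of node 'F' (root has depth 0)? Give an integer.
Answer: 1

Derivation:
Path from root to F: A -> F
Depth = number of edges = 1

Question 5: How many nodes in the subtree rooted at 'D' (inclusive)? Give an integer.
Answer: 2

Derivation:
Subtree rooted at D contains: D, E
Count = 2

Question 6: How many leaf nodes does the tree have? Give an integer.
Leaves (nodes with no children): B, C, E, G

Answer: 4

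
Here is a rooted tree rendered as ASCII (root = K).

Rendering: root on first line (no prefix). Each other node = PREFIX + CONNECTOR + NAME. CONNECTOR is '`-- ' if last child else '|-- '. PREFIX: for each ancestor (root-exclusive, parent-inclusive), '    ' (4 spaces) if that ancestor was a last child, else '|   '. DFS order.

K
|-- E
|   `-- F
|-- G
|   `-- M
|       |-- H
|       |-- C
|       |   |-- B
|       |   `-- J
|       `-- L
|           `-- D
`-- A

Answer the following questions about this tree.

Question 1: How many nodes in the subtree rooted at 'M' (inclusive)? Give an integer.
Answer: 7

Derivation:
Subtree rooted at M contains: B, C, D, H, J, L, M
Count = 7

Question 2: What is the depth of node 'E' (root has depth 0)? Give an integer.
Answer: 1

Derivation:
Path from root to E: K -> E
Depth = number of edges = 1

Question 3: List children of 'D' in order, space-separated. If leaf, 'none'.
Node D's children (from adjacency): (leaf)

Answer: none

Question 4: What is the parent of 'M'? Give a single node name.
Scan adjacency: M appears as child of G

Answer: G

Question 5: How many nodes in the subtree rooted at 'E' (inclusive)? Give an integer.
Answer: 2

Derivation:
Subtree rooted at E contains: E, F
Count = 2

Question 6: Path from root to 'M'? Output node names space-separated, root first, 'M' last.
Answer: K G M

Derivation:
Walk down from root: K -> G -> M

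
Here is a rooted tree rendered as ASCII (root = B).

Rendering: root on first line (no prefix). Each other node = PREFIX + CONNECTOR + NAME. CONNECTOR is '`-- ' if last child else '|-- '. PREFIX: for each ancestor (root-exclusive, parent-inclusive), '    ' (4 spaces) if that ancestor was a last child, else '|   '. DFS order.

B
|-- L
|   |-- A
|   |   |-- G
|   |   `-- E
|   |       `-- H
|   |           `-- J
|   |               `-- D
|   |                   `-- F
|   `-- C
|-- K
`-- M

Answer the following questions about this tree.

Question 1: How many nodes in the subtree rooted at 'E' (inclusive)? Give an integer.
Subtree rooted at E contains: D, E, F, H, J
Count = 5

Answer: 5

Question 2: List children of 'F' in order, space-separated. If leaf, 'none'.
Node F's children (from adjacency): (leaf)

Answer: none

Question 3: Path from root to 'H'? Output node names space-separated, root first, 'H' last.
Answer: B L A E H

Derivation:
Walk down from root: B -> L -> A -> E -> H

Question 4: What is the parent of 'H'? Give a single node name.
Scan adjacency: H appears as child of E

Answer: E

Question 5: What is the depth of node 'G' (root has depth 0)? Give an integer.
Answer: 3

Derivation:
Path from root to G: B -> L -> A -> G
Depth = number of edges = 3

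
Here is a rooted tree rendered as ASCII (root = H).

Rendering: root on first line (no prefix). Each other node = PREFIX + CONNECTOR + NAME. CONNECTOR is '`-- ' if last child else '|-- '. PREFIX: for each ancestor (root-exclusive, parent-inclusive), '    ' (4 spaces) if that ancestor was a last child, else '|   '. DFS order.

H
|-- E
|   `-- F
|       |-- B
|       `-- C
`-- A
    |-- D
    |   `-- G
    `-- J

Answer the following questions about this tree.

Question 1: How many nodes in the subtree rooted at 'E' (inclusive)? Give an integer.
Subtree rooted at E contains: B, C, E, F
Count = 4

Answer: 4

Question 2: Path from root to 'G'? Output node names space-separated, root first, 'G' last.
Walk down from root: H -> A -> D -> G

Answer: H A D G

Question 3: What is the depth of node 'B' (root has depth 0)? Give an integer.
Path from root to B: H -> E -> F -> B
Depth = number of edges = 3

Answer: 3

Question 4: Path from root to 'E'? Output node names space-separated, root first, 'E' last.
Answer: H E

Derivation:
Walk down from root: H -> E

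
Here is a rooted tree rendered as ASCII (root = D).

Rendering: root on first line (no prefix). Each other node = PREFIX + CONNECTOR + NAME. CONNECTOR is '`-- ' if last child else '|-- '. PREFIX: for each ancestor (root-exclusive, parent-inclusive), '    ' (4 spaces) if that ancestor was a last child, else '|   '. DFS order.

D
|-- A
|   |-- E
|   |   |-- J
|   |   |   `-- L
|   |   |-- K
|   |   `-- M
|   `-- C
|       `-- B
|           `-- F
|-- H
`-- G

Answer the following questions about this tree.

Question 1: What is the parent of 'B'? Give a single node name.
Scan adjacency: B appears as child of C

Answer: C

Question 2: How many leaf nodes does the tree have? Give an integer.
Answer: 6

Derivation:
Leaves (nodes with no children): F, G, H, K, L, M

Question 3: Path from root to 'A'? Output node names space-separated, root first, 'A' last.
Walk down from root: D -> A

Answer: D A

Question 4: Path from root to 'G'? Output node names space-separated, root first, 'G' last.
Answer: D G

Derivation:
Walk down from root: D -> G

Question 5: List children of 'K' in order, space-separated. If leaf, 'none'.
Node K's children (from adjacency): (leaf)

Answer: none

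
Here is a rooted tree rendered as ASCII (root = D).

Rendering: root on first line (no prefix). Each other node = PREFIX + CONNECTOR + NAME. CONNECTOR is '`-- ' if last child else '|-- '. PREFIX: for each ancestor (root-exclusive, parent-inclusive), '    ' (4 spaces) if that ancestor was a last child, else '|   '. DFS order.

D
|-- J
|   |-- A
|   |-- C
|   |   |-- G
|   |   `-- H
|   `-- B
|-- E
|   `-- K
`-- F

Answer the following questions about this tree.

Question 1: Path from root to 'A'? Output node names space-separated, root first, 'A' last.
Answer: D J A

Derivation:
Walk down from root: D -> J -> A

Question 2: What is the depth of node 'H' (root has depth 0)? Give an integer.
Answer: 3

Derivation:
Path from root to H: D -> J -> C -> H
Depth = number of edges = 3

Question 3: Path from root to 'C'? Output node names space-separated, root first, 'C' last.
Walk down from root: D -> J -> C

Answer: D J C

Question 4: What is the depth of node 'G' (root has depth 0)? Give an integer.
Answer: 3

Derivation:
Path from root to G: D -> J -> C -> G
Depth = number of edges = 3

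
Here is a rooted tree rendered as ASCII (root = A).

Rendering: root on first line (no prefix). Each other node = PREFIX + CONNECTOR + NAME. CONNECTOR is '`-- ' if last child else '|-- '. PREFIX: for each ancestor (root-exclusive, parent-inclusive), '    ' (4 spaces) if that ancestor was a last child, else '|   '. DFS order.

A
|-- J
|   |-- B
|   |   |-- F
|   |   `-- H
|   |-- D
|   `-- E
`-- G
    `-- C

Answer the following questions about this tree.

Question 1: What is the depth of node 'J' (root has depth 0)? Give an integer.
Path from root to J: A -> J
Depth = number of edges = 1

Answer: 1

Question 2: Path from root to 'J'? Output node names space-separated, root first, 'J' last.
Answer: A J

Derivation:
Walk down from root: A -> J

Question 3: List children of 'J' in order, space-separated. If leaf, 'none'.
Node J's children (from adjacency): B, D, E

Answer: B D E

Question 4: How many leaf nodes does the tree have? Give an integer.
Answer: 5

Derivation:
Leaves (nodes with no children): C, D, E, F, H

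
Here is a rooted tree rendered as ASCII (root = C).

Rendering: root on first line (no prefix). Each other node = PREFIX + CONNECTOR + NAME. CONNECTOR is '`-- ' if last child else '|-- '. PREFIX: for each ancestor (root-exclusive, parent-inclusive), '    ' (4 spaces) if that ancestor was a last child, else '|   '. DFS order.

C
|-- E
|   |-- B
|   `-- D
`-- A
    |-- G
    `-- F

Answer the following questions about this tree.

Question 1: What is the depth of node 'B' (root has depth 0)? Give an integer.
Answer: 2

Derivation:
Path from root to B: C -> E -> B
Depth = number of edges = 2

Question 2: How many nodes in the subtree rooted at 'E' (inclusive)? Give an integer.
Answer: 3

Derivation:
Subtree rooted at E contains: B, D, E
Count = 3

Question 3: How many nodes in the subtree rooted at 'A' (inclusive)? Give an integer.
Answer: 3

Derivation:
Subtree rooted at A contains: A, F, G
Count = 3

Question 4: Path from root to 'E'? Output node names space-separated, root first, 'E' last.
Walk down from root: C -> E

Answer: C E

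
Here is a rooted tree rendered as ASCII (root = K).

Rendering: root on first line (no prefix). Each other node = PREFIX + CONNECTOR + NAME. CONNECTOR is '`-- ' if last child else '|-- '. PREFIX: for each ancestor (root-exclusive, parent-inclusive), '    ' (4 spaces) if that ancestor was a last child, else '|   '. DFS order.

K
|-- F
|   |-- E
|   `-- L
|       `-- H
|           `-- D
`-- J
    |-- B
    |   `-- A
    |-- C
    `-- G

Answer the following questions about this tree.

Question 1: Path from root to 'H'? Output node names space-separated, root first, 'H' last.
Walk down from root: K -> F -> L -> H

Answer: K F L H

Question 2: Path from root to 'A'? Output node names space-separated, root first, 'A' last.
Walk down from root: K -> J -> B -> A

Answer: K J B A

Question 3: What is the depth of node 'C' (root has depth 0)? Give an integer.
Path from root to C: K -> J -> C
Depth = number of edges = 2

Answer: 2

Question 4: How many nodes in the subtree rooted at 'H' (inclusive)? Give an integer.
Subtree rooted at H contains: D, H
Count = 2

Answer: 2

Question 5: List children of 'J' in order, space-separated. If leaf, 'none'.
Answer: B C G

Derivation:
Node J's children (from adjacency): B, C, G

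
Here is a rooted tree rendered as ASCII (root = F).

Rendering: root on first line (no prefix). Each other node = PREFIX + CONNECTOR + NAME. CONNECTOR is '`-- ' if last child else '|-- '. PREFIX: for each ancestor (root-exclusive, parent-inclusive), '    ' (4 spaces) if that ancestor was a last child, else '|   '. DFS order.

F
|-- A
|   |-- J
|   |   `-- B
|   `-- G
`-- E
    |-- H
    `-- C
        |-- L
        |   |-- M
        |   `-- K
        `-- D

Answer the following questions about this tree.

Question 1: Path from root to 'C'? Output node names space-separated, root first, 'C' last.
Answer: F E C

Derivation:
Walk down from root: F -> E -> C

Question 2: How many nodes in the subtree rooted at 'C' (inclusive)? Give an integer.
Answer: 5

Derivation:
Subtree rooted at C contains: C, D, K, L, M
Count = 5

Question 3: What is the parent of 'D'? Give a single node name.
Scan adjacency: D appears as child of C

Answer: C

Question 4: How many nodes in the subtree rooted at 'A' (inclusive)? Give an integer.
Subtree rooted at A contains: A, B, G, J
Count = 4

Answer: 4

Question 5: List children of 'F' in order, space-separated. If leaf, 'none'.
Answer: A E

Derivation:
Node F's children (from adjacency): A, E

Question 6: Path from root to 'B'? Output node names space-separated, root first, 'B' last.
Answer: F A J B

Derivation:
Walk down from root: F -> A -> J -> B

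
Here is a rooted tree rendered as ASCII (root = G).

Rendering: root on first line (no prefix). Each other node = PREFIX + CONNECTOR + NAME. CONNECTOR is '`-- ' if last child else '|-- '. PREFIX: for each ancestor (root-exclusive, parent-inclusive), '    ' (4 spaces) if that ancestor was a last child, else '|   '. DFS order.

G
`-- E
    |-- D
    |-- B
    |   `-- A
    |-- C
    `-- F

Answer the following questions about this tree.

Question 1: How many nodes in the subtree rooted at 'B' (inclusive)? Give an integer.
Subtree rooted at B contains: A, B
Count = 2

Answer: 2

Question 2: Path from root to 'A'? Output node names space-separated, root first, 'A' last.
Answer: G E B A

Derivation:
Walk down from root: G -> E -> B -> A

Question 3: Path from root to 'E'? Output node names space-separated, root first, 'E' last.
Answer: G E

Derivation:
Walk down from root: G -> E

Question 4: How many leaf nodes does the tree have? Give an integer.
Answer: 4

Derivation:
Leaves (nodes with no children): A, C, D, F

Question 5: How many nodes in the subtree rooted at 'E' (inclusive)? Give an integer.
Subtree rooted at E contains: A, B, C, D, E, F
Count = 6

Answer: 6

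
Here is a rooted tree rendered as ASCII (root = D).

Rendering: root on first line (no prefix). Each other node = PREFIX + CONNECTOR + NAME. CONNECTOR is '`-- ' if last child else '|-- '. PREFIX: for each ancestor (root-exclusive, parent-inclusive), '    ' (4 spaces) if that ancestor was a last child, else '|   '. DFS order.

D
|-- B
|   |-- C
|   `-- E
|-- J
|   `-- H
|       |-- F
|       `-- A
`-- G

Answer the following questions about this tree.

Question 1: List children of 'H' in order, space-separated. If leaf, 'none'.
Answer: F A

Derivation:
Node H's children (from adjacency): F, A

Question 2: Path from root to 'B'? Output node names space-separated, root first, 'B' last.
Answer: D B

Derivation:
Walk down from root: D -> B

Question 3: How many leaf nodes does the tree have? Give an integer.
Answer: 5

Derivation:
Leaves (nodes with no children): A, C, E, F, G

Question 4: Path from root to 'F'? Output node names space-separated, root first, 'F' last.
Answer: D J H F

Derivation:
Walk down from root: D -> J -> H -> F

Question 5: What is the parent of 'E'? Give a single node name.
Answer: B

Derivation:
Scan adjacency: E appears as child of B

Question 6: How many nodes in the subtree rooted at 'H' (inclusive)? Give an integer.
Answer: 3

Derivation:
Subtree rooted at H contains: A, F, H
Count = 3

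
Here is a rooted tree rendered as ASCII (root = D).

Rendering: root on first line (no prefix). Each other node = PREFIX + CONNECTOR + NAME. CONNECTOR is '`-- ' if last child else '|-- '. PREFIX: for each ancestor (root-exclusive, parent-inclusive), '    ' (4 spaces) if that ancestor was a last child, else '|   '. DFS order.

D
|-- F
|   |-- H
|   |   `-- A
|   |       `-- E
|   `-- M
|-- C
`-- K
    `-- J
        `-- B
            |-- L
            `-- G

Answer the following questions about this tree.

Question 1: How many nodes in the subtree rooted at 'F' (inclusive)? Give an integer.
Answer: 5

Derivation:
Subtree rooted at F contains: A, E, F, H, M
Count = 5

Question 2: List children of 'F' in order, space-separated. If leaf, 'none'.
Node F's children (from adjacency): H, M

Answer: H M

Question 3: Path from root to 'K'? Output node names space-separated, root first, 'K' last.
Walk down from root: D -> K

Answer: D K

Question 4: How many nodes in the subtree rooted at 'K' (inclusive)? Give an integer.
Answer: 5

Derivation:
Subtree rooted at K contains: B, G, J, K, L
Count = 5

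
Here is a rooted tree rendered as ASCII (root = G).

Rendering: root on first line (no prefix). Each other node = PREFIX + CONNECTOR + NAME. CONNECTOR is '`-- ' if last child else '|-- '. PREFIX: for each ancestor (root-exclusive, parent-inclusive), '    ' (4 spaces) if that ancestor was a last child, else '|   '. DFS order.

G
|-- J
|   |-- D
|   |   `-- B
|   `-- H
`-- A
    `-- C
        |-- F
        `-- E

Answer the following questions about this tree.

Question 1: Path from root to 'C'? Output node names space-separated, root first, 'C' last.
Answer: G A C

Derivation:
Walk down from root: G -> A -> C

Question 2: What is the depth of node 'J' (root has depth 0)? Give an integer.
Answer: 1

Derivation:
Path from root to J: G -> J
Depth = number of edges = 1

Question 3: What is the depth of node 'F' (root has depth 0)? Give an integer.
Answer: 3

Derivation:
Path from root to F: G -> A -> C -> F
Depth = number of edges = 3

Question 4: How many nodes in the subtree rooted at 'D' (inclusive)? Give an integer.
Subtree rooted at D contains: B, D
Count = 2

Answer: 2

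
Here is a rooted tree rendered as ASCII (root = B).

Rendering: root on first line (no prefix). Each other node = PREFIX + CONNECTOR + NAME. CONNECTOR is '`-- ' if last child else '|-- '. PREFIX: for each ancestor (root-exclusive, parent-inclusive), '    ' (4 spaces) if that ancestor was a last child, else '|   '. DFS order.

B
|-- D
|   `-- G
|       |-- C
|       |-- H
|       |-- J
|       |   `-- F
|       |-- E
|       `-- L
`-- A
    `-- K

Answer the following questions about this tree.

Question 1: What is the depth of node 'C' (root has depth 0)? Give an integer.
Answer: 3

Derivation:
Path from root to C: B -> D -> G -> C
Depth = number of edges = 3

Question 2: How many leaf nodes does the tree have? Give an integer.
Leaves (nodes with no children): C, E, F, H, K, L

Answer: 6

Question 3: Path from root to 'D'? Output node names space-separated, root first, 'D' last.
Answer: B D

Derivation:
Walk down from root: B -> D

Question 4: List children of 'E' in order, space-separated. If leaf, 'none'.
Node E's children (from adjacency): (leaf)

Answer: none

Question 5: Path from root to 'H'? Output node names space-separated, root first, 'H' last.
Walk down from root: B -> D -> G -> H

Answer: B D G H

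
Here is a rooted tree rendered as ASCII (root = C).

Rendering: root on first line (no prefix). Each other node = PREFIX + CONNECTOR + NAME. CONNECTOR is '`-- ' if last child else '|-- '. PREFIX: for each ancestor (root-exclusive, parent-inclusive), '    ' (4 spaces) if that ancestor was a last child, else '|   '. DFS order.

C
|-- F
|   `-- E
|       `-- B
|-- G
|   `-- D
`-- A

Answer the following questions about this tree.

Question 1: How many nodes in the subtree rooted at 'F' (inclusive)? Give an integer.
Subtree rooted at F contains: B, E, F
Count = 3

Answer: 3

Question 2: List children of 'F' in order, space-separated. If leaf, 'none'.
Answer: E

Derivation:
Node F's children (from adjacency): E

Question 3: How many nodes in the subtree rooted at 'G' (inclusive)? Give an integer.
Answer: 2

Derivation:
Subtree rooted at G contains: D, G
Count = 2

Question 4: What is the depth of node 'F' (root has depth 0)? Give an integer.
Answer: 1

Derivation:
Path from root to F: C -> F
Depth = number of edges = 1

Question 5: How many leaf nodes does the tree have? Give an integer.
Answer: 3

Derivation:
Leaves (nodes with no children): A, B, D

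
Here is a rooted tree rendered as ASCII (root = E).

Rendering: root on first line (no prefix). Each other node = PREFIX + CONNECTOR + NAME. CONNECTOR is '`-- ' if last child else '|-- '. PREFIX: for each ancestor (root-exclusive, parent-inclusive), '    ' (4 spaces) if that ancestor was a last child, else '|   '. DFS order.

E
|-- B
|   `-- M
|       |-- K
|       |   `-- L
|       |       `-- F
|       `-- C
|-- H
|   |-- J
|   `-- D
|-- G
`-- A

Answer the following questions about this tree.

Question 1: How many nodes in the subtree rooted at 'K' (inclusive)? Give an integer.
Answer: 3

Derivation:
Subtree rooted at K contains: F, K, L
Count = 3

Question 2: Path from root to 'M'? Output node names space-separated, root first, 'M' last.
Answer: E B M

Derivation:
Walk down from root: E -> B -> M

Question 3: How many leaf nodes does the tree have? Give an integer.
Answer: 6

Derivation:
Leaves (nodes with no children): A, C, D, F, G, J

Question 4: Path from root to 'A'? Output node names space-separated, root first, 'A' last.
Answer: E A

Derivation:
Walk down from root: E -> A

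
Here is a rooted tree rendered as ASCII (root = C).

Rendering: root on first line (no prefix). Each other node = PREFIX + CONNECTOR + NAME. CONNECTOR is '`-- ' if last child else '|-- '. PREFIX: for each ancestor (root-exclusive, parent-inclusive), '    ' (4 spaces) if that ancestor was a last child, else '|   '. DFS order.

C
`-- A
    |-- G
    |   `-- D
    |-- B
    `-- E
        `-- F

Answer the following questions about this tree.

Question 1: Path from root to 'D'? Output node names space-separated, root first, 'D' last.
Answer: C A G D

Derivation:
Walk down from root: C -> A -> G -> D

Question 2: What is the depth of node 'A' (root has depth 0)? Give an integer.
Answer: 1

Derivation:
Path from root to A: C -> A
Depth = number of edges = 1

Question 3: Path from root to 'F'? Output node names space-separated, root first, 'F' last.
Answer: C A E F

Derivation:
Walk down from root: C -> A -> E -> F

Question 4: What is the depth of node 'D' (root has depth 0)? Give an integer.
Path from root to D: C -> A -> G -> D
Depth = number of edges = 3

Answer: 3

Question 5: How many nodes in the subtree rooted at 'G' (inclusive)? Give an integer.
Answer: 2

Derivation:
Subtree rooted at G contains: D, G
Count = 2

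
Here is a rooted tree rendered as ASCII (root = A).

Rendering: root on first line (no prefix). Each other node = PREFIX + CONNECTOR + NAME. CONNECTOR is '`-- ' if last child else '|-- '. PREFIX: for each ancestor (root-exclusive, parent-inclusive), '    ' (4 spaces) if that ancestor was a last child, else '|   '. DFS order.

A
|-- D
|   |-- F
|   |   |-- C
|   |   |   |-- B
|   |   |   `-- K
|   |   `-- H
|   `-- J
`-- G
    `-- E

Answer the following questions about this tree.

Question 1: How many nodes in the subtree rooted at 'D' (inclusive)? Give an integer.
Subtree rooted at D contains: B, C, D, F, H, J, K
Count = 7

Answer: 7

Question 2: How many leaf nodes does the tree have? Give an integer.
Leaves (nodes with no children): B, E, H, J, K

Answer: 5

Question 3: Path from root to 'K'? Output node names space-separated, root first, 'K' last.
Answer: A D F C K

Derivation:
Walk down from root: A -> D -> F -> C -> K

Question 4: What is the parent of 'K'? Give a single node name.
Answer: C

Derivation:
Scan adjacency: K appears as child of C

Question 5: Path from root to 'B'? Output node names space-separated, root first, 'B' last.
Answer: A D F C B

Derivation:
Walk down from root: A -> D -> F -> C -> B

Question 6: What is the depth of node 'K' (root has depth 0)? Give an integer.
Answer: 4

Derivation:
Path from root to K: A -> D -> F -> C -> K
Depth = number of edges = 4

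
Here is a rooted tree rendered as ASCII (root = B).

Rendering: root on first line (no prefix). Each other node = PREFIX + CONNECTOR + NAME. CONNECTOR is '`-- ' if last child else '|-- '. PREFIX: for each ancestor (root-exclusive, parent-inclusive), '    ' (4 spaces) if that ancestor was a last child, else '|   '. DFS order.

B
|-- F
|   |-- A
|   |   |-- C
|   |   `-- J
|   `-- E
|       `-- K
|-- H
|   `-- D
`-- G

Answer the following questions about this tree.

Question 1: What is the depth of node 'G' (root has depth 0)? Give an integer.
Path from root to G: B -> G
Depth = number of edges = 1

Answer: 1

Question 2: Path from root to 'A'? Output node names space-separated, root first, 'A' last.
Answer: B F A

Derivation:
Walk down from root: B -> F -> A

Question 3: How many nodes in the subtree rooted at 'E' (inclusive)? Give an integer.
Answer: 2

Derivation:
Subtree rooted at E contains: E, K
Count = 2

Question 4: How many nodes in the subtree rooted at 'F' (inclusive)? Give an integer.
Subtree rooted at F contains: A, C, E, F, J, K
Count = 6

Answer: 6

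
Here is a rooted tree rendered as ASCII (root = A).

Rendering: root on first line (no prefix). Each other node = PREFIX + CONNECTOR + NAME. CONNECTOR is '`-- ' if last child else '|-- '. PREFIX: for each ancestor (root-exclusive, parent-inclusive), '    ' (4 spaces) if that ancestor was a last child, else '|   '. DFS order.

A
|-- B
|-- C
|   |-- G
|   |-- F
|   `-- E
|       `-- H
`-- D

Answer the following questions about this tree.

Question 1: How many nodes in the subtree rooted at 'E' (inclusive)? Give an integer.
Subtree rooted at E contains: E, H
Count = 2

Answer: 2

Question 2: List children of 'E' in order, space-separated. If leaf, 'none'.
Answer: H

Derivation:
Node E's children (from adjacency): H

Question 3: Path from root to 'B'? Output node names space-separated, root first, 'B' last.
Answer: A B

Derivation:
Walk down from root: A -> B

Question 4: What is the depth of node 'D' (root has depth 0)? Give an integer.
Path from root to D: A -> D
Depth = number of edges = 1

Answer: 1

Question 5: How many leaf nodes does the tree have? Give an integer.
Answer: 5

Derivation:
Leaves (nodes with no children): B, D, F, G, H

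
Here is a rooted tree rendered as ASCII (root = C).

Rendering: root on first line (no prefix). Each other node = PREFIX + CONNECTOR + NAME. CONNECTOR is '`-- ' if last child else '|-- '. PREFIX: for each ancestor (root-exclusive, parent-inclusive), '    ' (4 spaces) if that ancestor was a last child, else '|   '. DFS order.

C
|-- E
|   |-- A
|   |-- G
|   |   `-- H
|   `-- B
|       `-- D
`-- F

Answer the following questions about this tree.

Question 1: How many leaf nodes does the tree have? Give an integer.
Answer: 4

Derivation:
Leaves (nodes with no children): A, D, F, H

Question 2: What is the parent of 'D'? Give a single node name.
Answer: B

Derivation:
Scan adjacency: D appears as child of B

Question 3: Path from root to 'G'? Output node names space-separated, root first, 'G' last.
Walk down from root: C -> E -> G

Answer: C E G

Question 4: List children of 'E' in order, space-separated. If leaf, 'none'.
Answer: A G B

Derivation:
Node E's children (from adjacency): A, G, B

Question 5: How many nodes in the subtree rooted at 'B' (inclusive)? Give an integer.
Subtree rooted at B contains: B, D
Count = 2

Answer: 2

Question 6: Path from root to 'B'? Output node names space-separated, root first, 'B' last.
Answer: C E B

Derivation:
Walk down from root: C -> E -> B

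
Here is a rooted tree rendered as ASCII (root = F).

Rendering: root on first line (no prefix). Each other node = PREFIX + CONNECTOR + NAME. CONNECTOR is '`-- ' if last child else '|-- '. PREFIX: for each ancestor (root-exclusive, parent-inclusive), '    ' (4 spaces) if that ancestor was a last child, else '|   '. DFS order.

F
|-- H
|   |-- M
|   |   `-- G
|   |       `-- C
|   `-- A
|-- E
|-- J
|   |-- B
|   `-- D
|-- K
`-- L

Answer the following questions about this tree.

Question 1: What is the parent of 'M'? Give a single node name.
Scan adjacency: M appears as child of H

Answer: H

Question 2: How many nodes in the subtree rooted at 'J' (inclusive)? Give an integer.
Subtree rooted at J contains: B, D, J
Count = 3

Answer: 3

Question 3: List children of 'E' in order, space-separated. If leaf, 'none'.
Answer: none

Derivation:
Node E's children (from adjacency): (leaf)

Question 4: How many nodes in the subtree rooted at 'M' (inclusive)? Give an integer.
Subtree rooted at M contains: C, G, M
Count = 3

Answer: 3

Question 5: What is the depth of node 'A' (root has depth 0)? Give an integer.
Answer: 2

Derivation:
Path from root to A: F -> H -> A
Depth = number of edges = 2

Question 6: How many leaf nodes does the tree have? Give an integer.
Leaves (nodes with no children): A, B, C, D, E, K, L

Answer: 7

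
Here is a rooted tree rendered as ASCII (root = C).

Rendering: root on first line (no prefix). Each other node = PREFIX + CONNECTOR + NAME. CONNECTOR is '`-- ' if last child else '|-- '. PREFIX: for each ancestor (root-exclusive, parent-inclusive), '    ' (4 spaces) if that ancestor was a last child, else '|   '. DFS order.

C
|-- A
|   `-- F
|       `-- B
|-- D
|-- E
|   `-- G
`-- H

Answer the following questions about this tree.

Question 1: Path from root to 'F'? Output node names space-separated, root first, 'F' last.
Walk down from root: C -> A -> F

Answer: C A F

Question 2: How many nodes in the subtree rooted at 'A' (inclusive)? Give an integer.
Subtree rooted at A contains: A, B, F
Count = 3

Answer: 3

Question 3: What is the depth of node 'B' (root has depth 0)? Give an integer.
Answer: 3

Derivation:
Path from root to B: C -> A -> F -> B
Depth = number of edges = 3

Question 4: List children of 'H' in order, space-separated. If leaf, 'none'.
Answer: none

Derivation:
Node H's children (from adjacency): (leaf)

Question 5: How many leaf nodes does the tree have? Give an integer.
Leaves (nodes with no children): B, D, G, H

Answer: 4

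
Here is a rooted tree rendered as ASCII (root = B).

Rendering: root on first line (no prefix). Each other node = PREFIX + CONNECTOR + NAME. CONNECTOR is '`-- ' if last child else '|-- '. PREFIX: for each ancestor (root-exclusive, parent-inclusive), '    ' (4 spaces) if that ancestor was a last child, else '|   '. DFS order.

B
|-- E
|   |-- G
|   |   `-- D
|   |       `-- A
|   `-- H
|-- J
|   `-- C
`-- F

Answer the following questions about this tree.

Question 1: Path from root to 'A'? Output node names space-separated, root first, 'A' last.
Answer: B E G D A

Derivation:
Walk down from root: B -> E -> G -> D -> A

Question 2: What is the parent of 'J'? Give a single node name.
Scan adjacency: J appears as child of B

Answer: B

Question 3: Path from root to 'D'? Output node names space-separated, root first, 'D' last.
Walk down from root: B -> E -> G -> D

Answer: B E G D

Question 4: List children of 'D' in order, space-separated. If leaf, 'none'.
Node D's children (from adjacency): A

Answer: A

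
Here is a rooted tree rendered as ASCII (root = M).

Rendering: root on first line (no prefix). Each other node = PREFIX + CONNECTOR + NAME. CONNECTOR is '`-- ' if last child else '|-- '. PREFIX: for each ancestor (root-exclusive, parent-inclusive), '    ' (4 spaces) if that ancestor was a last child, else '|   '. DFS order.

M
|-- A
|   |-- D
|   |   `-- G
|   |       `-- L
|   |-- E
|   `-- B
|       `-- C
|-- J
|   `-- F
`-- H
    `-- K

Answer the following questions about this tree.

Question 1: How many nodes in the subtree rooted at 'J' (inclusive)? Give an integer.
Subtree rooted at J contains: F, J
Count = 2

Answer: 2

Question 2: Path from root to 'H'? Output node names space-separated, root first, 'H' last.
Answer: M H

Derivation:
Walk down from root: M -> H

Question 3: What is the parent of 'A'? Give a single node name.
Answer: M

Derivation:
Scan adjacency: A appears as child of M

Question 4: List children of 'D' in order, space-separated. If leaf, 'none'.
Node D's children (from adjacency): G

Answer: G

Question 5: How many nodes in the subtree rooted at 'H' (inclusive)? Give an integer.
Answer: 2

Derivation:
Subtree rooted at H contains: H, K
Count = 2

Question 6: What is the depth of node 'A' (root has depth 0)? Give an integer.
Answer: 1

Derivation:
Path from root to A: M -> A
Depth = number of edges = 1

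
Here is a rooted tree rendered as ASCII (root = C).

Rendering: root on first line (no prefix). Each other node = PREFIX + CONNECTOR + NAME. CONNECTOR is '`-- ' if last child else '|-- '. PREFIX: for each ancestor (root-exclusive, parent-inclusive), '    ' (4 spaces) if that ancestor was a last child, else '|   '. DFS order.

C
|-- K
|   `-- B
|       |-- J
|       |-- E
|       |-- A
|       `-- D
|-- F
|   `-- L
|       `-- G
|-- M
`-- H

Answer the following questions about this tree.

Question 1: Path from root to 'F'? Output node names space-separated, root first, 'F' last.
Answer: C F

Derivation:
Walk down from root: C -> F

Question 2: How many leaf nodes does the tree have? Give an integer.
Leaves (nodes with no children): A, D, E, G, H, J, M

Answer: 7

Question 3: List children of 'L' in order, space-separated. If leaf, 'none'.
Answer: G

Derivation:
Node L's children (from adjacency): G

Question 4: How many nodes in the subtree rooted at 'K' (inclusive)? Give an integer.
Subtree rooted at K contains: A, B, D, E, J, K
Count = 6

Answer: 6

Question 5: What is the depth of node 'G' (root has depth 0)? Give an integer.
Answer: 3

Derivation:
Path from root to G: C -> F -> L -> G
Depth = number of edges = 3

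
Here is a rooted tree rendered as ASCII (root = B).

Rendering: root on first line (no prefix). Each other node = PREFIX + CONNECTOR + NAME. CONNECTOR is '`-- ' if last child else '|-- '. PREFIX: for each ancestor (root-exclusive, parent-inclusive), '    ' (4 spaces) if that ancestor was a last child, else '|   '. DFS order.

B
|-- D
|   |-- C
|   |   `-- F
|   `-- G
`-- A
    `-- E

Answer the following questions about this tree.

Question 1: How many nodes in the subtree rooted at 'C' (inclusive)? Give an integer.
Answer: 2

Derivation:
Subtree rooted at C contains: C, F
Count = 2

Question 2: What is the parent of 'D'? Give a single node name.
Answer: B

Derivation:
Scan adjacency: D appears as child of B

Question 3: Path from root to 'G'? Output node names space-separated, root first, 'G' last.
Answer: B D G

Derivation:
Walk down from root: B -> D -> G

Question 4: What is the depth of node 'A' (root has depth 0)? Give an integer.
Path from root to A: B -> A
Depth = number of edges = 1

Answer: 1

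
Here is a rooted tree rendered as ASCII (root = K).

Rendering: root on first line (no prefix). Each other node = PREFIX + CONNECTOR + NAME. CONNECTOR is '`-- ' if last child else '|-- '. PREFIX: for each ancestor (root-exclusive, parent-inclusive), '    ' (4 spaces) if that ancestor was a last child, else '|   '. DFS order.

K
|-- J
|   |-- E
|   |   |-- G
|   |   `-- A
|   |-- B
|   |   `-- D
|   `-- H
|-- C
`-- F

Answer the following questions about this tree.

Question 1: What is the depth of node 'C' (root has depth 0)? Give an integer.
Path from root to C: K -> C
Depth = number of edges = 1

Answer: 1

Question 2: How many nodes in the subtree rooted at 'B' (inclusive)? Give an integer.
Answer: 2

Derivation:
Subtree rooted at B contains: B, D
Count = 2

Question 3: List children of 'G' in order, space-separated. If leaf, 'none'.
Answer: none

Derivation:
Node G's children (from adjacency): (leaf)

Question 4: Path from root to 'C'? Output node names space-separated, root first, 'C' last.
Walk down from root: K -> C

Answer: K C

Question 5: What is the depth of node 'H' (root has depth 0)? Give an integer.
Path from root to H: K -> J -> H
Depth = number of edges = 2

Answer: 2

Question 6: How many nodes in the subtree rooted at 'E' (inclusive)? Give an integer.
Subtree rooted at E contains: A, E, G
Count = 3

Answer: 3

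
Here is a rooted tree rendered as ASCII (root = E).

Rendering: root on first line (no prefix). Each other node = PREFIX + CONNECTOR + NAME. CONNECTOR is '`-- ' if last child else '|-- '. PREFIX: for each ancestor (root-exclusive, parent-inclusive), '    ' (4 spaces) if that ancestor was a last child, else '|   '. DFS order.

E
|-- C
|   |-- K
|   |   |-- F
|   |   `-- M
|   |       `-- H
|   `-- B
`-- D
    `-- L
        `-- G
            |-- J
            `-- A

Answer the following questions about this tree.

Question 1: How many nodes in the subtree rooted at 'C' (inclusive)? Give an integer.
Subtree rooted at C contains: B, C, F, H, K, M
Count = 6

Answer: 6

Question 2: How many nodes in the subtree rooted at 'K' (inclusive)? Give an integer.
Subtree rooted at K contains: F, H, K, M
Count = 4

Answer: 4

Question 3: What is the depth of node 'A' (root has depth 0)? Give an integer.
Answer: 4

Derivation:
Path from root to A: E -> D -> L -> G -> A
Depth = number of edges = 4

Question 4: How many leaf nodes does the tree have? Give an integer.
Answer: 5

Derivation:
Leaves (nodes with no children): A, B, F, H, J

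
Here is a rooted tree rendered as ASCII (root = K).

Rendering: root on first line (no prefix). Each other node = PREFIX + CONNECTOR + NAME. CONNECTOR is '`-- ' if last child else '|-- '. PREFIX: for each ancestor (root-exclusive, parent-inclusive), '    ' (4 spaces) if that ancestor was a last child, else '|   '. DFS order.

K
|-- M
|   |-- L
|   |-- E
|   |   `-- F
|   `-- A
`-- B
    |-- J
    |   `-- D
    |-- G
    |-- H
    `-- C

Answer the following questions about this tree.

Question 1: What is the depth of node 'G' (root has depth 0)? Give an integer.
Path from root to G: K -> B -> G
Depth = number of edges = 2

Answer: 2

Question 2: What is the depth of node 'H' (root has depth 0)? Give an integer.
Path from root to H: K -> B -> H
Depth = number of edges = 2

Answer: 2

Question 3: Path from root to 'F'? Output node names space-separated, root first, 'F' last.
Answer: K M E F

Derivation:
Walk down from root: K -> M -> E -> F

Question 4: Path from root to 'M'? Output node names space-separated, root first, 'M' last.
Walk down from root: K -> M

Answer: K M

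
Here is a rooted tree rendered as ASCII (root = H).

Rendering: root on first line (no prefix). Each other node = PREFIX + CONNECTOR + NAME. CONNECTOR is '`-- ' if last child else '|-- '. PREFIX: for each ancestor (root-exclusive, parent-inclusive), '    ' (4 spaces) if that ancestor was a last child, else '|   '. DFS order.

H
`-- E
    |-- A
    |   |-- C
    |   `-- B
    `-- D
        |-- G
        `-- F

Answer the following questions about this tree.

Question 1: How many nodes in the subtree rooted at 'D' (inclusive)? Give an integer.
Subtree rooted at D contains: D, F, G
Count = 3

Answer: 3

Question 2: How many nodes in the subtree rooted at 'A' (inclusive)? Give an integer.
Answer: 3

Derivation:
Subtree rooted at A contains: A, B, C
Count = 3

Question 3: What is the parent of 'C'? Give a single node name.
Scan adjacency: C appears as child of A

Answer: A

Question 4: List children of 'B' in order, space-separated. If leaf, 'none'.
Answer: none

Derivation:
Node B's children (from adjacency): (leaf)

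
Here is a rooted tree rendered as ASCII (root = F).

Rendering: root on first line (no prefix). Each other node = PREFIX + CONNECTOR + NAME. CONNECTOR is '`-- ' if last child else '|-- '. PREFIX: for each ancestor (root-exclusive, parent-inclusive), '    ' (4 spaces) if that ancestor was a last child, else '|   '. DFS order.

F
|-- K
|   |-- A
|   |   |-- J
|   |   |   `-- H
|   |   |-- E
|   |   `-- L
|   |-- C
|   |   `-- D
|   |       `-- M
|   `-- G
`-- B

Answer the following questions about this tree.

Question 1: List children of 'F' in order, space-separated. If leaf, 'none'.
Answer: K B

Derivation:
Node F's children (from adjacency): K, B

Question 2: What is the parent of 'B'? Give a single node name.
Answer: F

Derivation:
Scan adjacency: B appears as child of F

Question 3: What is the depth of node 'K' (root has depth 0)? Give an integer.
Answer: 1

Derivation:
Path from root to K: F -> K
Depth = number of edges = 1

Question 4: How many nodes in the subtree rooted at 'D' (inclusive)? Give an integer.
Subtree rooted at D contains: D, M
Count = 2

Answer: 2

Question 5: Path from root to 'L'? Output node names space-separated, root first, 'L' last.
Walk down from root: F -> K -> A -> L

Answer: F K A L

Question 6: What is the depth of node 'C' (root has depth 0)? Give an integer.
Path from root to C: F -> K -> C
Depth = number of edges = 2

Answer: 2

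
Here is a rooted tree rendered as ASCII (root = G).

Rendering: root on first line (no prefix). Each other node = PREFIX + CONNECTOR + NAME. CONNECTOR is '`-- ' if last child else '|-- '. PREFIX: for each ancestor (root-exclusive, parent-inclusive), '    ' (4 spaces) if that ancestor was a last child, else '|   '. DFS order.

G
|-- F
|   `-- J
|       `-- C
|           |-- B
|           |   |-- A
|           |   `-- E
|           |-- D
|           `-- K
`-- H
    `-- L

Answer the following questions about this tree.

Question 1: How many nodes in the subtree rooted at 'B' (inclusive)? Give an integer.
Subtree rooted at B contains: A, B, E
Count = 3

Answer: 3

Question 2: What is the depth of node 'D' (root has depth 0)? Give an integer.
Path from root to D: G -> F -> J -> C -> D
Depth = number of edges = 4

Answer: 4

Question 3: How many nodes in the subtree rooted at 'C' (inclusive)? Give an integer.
Subtree rooted at C contains: A, B, C, D, E, K
Count = 6

Answer: 6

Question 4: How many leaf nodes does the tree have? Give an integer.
Leaves (nodes with no children): A, D, E, K, L

Answer: 5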